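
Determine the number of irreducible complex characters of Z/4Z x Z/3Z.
12

Argument: The number of irreducible complex representations of a finite group equals its number of conjugacy classes. Z/4Z x Z/3Z is abelian of order 12, so every element is its own conjugacy class: 12 classes, so Z/4Z x Z/3Z (order 12) has exactly 12 irreducible complex representations.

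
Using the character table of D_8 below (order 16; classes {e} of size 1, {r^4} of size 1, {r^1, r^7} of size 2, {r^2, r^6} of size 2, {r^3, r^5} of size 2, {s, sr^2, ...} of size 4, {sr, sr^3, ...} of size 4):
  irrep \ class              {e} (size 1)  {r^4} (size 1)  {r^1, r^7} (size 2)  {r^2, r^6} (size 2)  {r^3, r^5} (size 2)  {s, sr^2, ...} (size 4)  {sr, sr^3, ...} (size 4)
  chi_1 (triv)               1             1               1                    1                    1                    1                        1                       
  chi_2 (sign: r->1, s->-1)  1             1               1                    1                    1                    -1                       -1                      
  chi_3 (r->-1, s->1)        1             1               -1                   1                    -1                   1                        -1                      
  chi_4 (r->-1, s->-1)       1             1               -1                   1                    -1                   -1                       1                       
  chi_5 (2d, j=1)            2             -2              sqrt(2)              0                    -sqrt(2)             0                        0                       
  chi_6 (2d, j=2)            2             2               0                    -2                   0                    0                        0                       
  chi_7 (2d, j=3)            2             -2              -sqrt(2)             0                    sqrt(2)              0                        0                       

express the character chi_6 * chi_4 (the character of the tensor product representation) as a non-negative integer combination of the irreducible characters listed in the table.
chi_6 tensor chi_4 = chi_6 (all other irreducibles have multiplicity 0).

The character of a tensor product is the pointwise product (chi_6 * chi_4)(C) = chi_6(C) * chi_4(C):
  {e}: (2)*(1), {r^4}: (2)*(1), {r^1, r^7}: (0)*(-1), {r^2, r^6}: (-2)*(1), {r^3, r^5}: (0)*(-1), {s, sr^2, ...}: (0)*(-1), {sr, sr^3, ...}: (0)*(1)
so (chi_6 * chi_4) takes values
  {e} -> 2, {r^4} -> 2, {r^1, r^7} -> 0, {r^2, r^6} -> -2, {r^3, r^5} -> 0, {s, sr^2, ...} -> 0, {sr, sr^3, ...} -> 0.
Now take the inner product of this character with each irreducible chi from the table, <chi_6*chi_4, chi> = (1/16) sum_C |C| (chi_6*chi_4)(C) conj(chi(C)):
  <chi_6*chi_4, chi_1> = (1/16)[1*(2)*conj(1) + 1*(2)*conj(1) + 2*(0)*conj(1) + 2*(-2)*conj(1) + 2*(0)*conj(1) + 4*(0)*conj(1) + 4*(0)*conj(1)]
      = (1/16)[(2) + (2) + (0) + (-4) + (0) + (0) + (0)] = 0/16 = 0
  <chi_6*chi_4, chi_2> = (1/16)[1*(2)*conj(1) + 1*(2)*conj(1) + 2*(0)*conj(1) + 2*(-2)*conj(1) + 2*(0)*conj(1) + 4*(0)*conj(-1) + 4*(0)*conj(-1)]
      = (1/16)[(2) + (2) + (0) + (-4) + (0) + (0) + (0)] = 0/16 = 0
  <chi_6*chi_4, chi_3> = (1/16)[1*(2)*conj(1) + 1*(2)*conj(1) + 2*(0)*conj(-1) + 2*(-2)*conj(1) + 2*(0)*conj(-1) + 4*(0)*conj(1) + 4*(0)*conj(-1)]
      = (1/16)[(2) + (2) + (0) + (-4) + (0) + (0) + (0)] = 0/16 = 0
  <chi_6*chi_4, chi_4> = (1/16)[1*(2)*conj(1) + 1*(2)*conj(1) + 2*(0)*conj(-1) + 2*(-2)*conj(1) + 2*(0)*conj(-1) + 4*(0)*conj(-1) + 4*(0)*conj(1)]
      = (1/16)[(2) + (2) + (0) + (-4) + (0) + (0) + (0)] = 0/16 = 0
  <chi_6*chi_4, chi_5> = (1/16)[1*(2)*conj(2) + 1*(2)*conj(-2) + 2*(0)*conj(sqrt(2)) + 2*(-2)*conj(0) + 2*(0)*conj(-sqrt(2)) + 4*(0)*conj(0) + 4*(0)*conj(0)]
      = (1/16)[(4) + (-4) + (0) + (0) + (0) + (0) + (0)] = 0/16 = 0
  <chi_6*chi_4, chi_6> = (1/16)[1*(2)*conj(2) + 1*(2)*conj(2) + 2*(0)*conj(0) + 2*(-2)*conj(-2) + 2*(0)*conj(0) + 4*(0)*conj(0) + 4*(0)*conj(0)]
      = (1/16)[(4) + (4) + (0) + (8) + (0) + (0) + (0)] = 16/16 = 1
  <chi_6*chi_4, chi_7> = (1/16)[1*(2)*conj(2) + 1*(2)*conj(-2) + 2*(0)*conj(-sqrt(2)) + 2*(-2)*conj(0) + 2*(0)*conj(sqrt(2)) + 4*(0)*conj(0) + 4*(0)*conj(0)]
      = (1/16)[(4) + (-4) + (0) + (0) + (0) + (0) + (0)] = 0/16 = 0
Hence the multiplicities are chi_6: 1. Dimension check: dim(chi_6)*dim(chi_4) = 2*1 = 2 and sum (mult * dim) = 1*2 = 2.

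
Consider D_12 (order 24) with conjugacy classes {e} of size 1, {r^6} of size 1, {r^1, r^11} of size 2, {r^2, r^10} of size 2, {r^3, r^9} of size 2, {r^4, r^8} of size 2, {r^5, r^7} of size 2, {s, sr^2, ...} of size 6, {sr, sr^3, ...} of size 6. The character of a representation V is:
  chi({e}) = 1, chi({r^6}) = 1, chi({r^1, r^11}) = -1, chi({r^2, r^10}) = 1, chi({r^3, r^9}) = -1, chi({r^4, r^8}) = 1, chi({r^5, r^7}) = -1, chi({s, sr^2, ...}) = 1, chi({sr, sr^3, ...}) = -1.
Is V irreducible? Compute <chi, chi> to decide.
Irreducible: <chi, chi> = 1.

Derivation: <chi, chi> = (1/|G|) sum_C |C| * |chi(C)|^2 = (1/24)[1*|1|^2 + 1*|1|^2 + 2*|-1|^2 + 2*|1|^2 + 2*|-1|^2 + 2*|1|^2 + 2*|-1|^2 + 6*|1|^2 + 6*|-1|^2]
  = (1/24)[(1) + (1) + (2) + (2) + (2) + (2) + (2) + (6) + (6)] = 24/24 = 1.
A character is irreducible iff <chi, chi> = 1, so this representation is irreducible.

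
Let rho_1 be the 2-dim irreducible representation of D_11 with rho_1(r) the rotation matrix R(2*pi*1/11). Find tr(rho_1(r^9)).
chi_{rho_1}(r^9) = 2*cos(2*pi*1*9/11) = 2*cos(4*pi/11)

Explanation: rho_1(r^9) is rotation by angle 2*pi*1*9/11, whose trace is 2*cos(2*pi*1*9/11) = 2*cos(4*pi/11).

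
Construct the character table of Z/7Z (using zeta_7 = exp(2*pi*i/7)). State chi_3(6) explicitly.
Character table of Z/7Z (irreps indexed chi_0,...,chi_6 with chi_k(m) = zeta_7^(k*m), zeta_7 = exp(2*pi*i/7)):
  irrep \ class  {0} (size 1)  {1} (size 1)    {2} (size 1)    {3} (size 1)    {4} (size 1)    {5} (size 1)    {6} (size 1)  
  chi_0          1             1               1               1               1               1               1             
  chi_1          1             exp(2*I*pi/7)   exp(4*I*pi/7)   exp(6*I*pi/7)   exp(-6*I*pi/7)  exp(-4*I*pi/7)  exp(-2*I*pi/7)
  chi_2          1             exp(4*I*pi/7)   exp(-6*I*pi/7)  exp(-2*I*pi/7)  exp(2*I*pi/7)   exp(6*I*pi/7)   exp(-4*I*pi/7)
  chi_3          1             exp(6*I*pi/7)   exp(-2*I*pi/7)  exp(4*I*pi/7)   exp(-4*I*pi/7)  exp(2*I*pi/7)   exp(-6*I*pi/7)
  chi_4          1             exp(-6*I*pi/7)  exp(2*I*pi/7)   exp(-4*I*pi/7)  exp(4*I*pi/7)   exp(-2*I*pi/7)  exp(6*I*pi/7) 
  chi_5          1             exp(-4*I*pi/7)  exp(6*I*pi/7)   exp(2*I*pi/7)   exp(-2*I*pi/7)  exp(-6*I*pi/7)  exp(4*I*pi/7) 
  chi_6          1             exp(-2*I*pi/7)  exp(-4*I*pi/7)  exp(-6*I*pi/7)  exp(6*I*pi/7)   exp(4*I*pi/7)   exp(2*I*pi/7) 

Spot check: chi_3(6) = zeta_7^(3*6) = zeta_7^18 = exp(-6*I*pi/7).

Z/7Z is abelian, so all 7 irreducible complex representations are 1-dimensional. They are given by chi_k(m) = zeta_7^(k*m) for k = 0,...,6. Row orthogonality: sum_m chi_k(m) conj(chi_l(m)) = 7 * [k = l].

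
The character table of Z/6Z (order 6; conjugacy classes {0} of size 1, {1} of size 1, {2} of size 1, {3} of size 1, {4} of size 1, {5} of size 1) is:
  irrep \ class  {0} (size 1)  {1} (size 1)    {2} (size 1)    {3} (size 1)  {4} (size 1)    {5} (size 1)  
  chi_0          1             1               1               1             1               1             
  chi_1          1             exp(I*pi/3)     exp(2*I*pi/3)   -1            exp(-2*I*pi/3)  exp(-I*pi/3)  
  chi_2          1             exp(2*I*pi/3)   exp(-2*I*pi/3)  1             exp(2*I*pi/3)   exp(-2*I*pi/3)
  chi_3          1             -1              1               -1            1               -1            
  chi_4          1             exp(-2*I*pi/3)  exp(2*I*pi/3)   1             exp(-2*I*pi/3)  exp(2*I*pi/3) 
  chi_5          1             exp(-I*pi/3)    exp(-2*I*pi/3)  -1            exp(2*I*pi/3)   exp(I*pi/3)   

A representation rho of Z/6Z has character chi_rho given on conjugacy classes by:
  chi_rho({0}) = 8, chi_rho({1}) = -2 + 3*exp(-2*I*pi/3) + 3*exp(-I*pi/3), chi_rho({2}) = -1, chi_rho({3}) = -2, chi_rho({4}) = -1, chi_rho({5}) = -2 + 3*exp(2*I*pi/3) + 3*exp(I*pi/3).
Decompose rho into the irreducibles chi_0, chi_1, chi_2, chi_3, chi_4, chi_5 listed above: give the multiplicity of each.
Multiplicities: chi_0: 0, chi_1: 0, chi_2: 0, chi_3: 2, chi_4: 3, chi_5: 3.

Argument: Use <chi_rho, chi> = (1/|G|) sum_C |C| * chi_rho(C) * conj(chi(C)) with |G| = 6 for each irreducible chi in the table:
  <chi_rho, chi_0> = (1/6)[1*(8)*conj(1) + 1*(-2 + 3*exp(-2*I*pi/3) + 3*exp(-I*pi/3))*conj(1) + 1*(-1)*conj(1) + 1*(-2)*conj(1) + 1*(-1)*conj(1) + 1*(-2 + 3*exp(2*I*pi/3) + 3*exp(I*pi/3))*conj(1)]
      = (1/6)[(8) + (-2 + 3*exp(-2*I*pi/3) + 3*exp(-I*pi/3)) + (-1) + (-2) + (-1) + (-2 + 3*exp(2*I*pi/3) + 3*exp(I*pi/3))] = 0/6 = 0
  <chi_rho, chi_1> = (1/6)[1*(8)*conj(1) + 1*(-2 + 3*exp(-2*I*pi/3) + 3*exp(-I*pi/3))*conj(exp(I*pi/3)) + 1*(-1)*conj(exp(2*I*pi/3)) + 1*(-2)*conj(-1) + 1*(-1)*conj(exp(-2*I*pi/3)) + 1*(-2 + 3*exp(2*I*pi/3) + 3*exp(I*pi/3))*conj(exp(-I*pi/3))]
      = (1/6)[(8) + (-3 + 3*exp(-2*I*pi/3) - 2*exp(-I*pi/3)) + (3 + 2*exp(-2*I*pi/3) + 3*exp(2*I*pi/3)) + (2) + (3 + 3*exp(-2*I*pi/3) + 2*exp(2*I*pi/3)) + (-3 - 2*exp(I*pi/3) + 3*exp(2*I*pi/3))] = 0/6 = 0
  <chi_rho, chi_2> = (1/6)[1*(8)*conj(1) + 1*(-2 + 3*exp(-2*I*pi/3) + 3*exp(-I*pi/3))*conj(exp(2*I*pi/3)) + 1*(-1)*conj(exp(-2*I*pi/3)) + 1*(-2)*conj(1) + 1*(-1)*conj(exp(2*I*pi/3)) + 1*(-2 + 3*exp(2*I*pi/3) + 3*exp(I*pi/3))*conj(exp(-2*I*pi/3))]
      = (1/6)[(8) + (-3 - 2*exp(-2*I*pi/3) + 3*exp(2*I*pi/3)) + (3 + 3*exp(-2*I*pi/3) + 2*exp(2*I*pi/3)) + (-2) + (3 + 2*exp(-2*I*pi/3) + 3*exp(2*I*pi/3)) + (-3 + 3*exp(-2*I*pi/3) - 2*exp(2*I*pi/3))] = 0/6 = 0
  <chi_rho, chi_3> = (1/6)[1*(8)*conj(1) + 1*(-2 + 3*exp(-2*I*pi/3) + 3*exp(-I*pi/3))*conj(-1) + 1*(-1)*conj(1) + 1*(-2)*conj(-1) + 1*(-1)*conj(1) + 1*(-2 + 3*exp(2*I*pi/3) + 3*exp(I*pi/3))*conj(-1)]
      = (1/6)[(8) + (2 - 3*exp(-I*pi/3) - 3*exp(-2*I*pi/3)) + (-1) + (2) + (-1) + (2 - 3*exp(I*pi/3) - 3*exp(2*I*pi/3))] = 12/6 = 2
  <chi_rho, chi_4> = (1/6)[1*(8)*conj(1) + 1*(-2 + 3*exp(-2*I*pi/3) + 3*exp(-I*pi/3))*conj(exp(-2*I*pi/3)) + 1*(-1)*conj(exp(2*I*pi/3)) + 1*(-2)*conj(1) + 1*(-1)*conj(exp(-2*I*pi/3)) + 1*(-2 + 3*exp(2*I*pi/3) + 3*exp(I*pi/3))*conj(exp(2*I*pi/3))]
      = (1/6)[(8) + (3 - 2*exp(2*I*pi/3) + 3*exp(I*pi/3)) + (3 + 2*exp(-2*I*pi/3) + 3*exp(2*I*pi/3)) + (-2) + (3 + 3*exp(-2*I*pi/3) + 2*exp(2*I*pi/3)) + (3 + 3*exp(-I*pi/3) - 2*exp(-2*I*pi/3))] = 18/6 = 3
  <chi_rho, chi_5> = (1/6)[1*(8)*conj(1) + 1*(-2 + 3*exp(-2*I*pi/3) + 3*exp(-I*pi/3))*conj(exp(-I*pi/3)) + 1*(-1)*conj(exp(-2*I*pi/3)) + 1*(-2)*conj(-1) + 1*(-1)*conj(exp(2*I*pi/3)) + 1*(-2 + 3*exp(2*I*pi/3) + 3*exp(I*pi/3))*conj(exp(I*pi/3))]
      = (1/6)[(8) + (3 + 3*exp(-I*pi/3) - 2*exp(I*pi/3)) + (3 + 3*exp(-2*I*pi/3) + 2*exp(2*I*pi/3)) + (2) + (3 + 2*exp(-2*I*pi/3) + 3*exp(2*I*pi/3)) + (3 - 2*exp(-I*pi/3) + 3*exp(I*pi/3))] = 18/6 = 3
(Exp terms are combined using exp(i*s)*conj(exp(i*t)) = exp(i*(s-t)), and sums of them are collapsed using the identity that for every m > 1 the m distinct m-th roots of unity sum to 0, e.g. 1 + exp(2*I*pi/3) + exp(-2*I*pi/3) = 0.)
Dimension check: dim(rho) = sum (mult * dim) = 0*1 + 0*1 + 0*1 + 2*1 + 3*1 + 3*1 = 8 = chi_rho(e) = 8.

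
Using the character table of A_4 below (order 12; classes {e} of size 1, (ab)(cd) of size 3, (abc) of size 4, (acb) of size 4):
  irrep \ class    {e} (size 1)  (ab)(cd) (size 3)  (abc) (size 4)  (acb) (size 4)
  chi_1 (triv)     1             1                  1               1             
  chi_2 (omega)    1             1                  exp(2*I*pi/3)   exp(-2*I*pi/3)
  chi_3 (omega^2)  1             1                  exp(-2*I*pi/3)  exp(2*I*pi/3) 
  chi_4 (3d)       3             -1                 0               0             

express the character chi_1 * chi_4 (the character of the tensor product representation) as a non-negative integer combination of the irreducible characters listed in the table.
chi_1 tensor chi_4 = chi_4 (all other irreducibles have multiplicity 0).

Derivation: The character of a tensor product is the pointwise product (chi_1 * chi_4)(C) = chi_1(C) * chi_4(C):
  {e}: (1)*(3), (ab)(cd): (1)*(-1), (abc): (1)*(0), (acb): (1)*(0)
so (chi_1 * chi_4) takes values
  {e} -> 3, (ab)(cd) -> -1, (abc) -> 0, (acb) -> 0.
Now take the inner product of this character with each irreducible chi from the table, <chi_1*chi_4, chi> = (1/12) sum_C |C| (chi_1*chi_4)(C) conj(chi(C)):
  <chi_1*chi_4, chi_1> = (1/12)[1*(3)*conj(1) + 3*(-1)*conj(1) + 4*(0)*conj(1) + 4*(0)*conj(1)]
      = (1/12)[(3) + (-3) + (0) + (0)] = 0/12 = 0
  <chi_1*chi_4, chi_2> = (1/12)[1*(3)*conj(1) + 3*(-1)*conj(1) + 4*(0)*conj(exp(2*I*pi/3)) + 4*(0)*conj(exp(-2*I*pi/3))]
      = (1/12)[(3) + (-3) + (0) + (0)] = 0/12 = 0
  <chi_1*chi_4, chi_3> = (1/12)[1*(3)*conj(1) + 3*(-1)*conj(1) + 4*(0)*conj(exp(-2*I*pi/3)) + 4*(0)*conj(exp(2*I*pi/3))]
      = (1/12)[(3) + (-3) + (0) + (0)] = 0/12 = 0
  <chi_1*chi_4, chi_4> = (1/12)[1*(3)*conj(3) + 3*(-1)*conj(-1) + 4*(0)*conj(0) + 4*(0)*conj(0)]
      = (1/12)[(9) + (3) + (0) + (0)] = 12/12 = 1
(Exp terms are combined using exp(i*s)*conj(exp(i*t)) = exp(i*(s-t)), and sums of them are collapsed using the identity that for every m > 1 the m distinct m-th roots of unity sum to 0, e.g. 1 + exp(2*I*pi/3) + exp(-2*I*pi/3) = 0.)
Hence the multiplicities are chi_4: 1. Dimension check: dim(chi_1)*dim(chi_4) = 1*3 = 3 and sum (mult * dim) = 1*3 = 3.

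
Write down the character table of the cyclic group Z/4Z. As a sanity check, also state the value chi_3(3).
Character table of Z/4Z (irreps indexed chi_0,...,chi_3 with chi_k(m) = zeta_4^(k*m), zeta_4 = exp(2*pi*i/4)):
  irrep \ class  {0} (size 1)  {1} (size 1)  {2} (size 1)  {3} (size 1)
  chi_0          1             1             1             1           
  chi_1          1             I             -1            -I          
  chi_2          1             -1            1             -1          
  chi_3          1             -I            -1            I           

Spot check: chi_3(3) = zeta_4^(3*3) = zeta_4^9 = I.

Working: Z/4Z is abelian, so all 4 irreducible complex representations are 1-dimensional. They are given by chi_k(m) = zeta_4^(k*m) for k = 0,...,3. Row orthogonality: sum_m chi_k(m) conj(chi_l(m)) = 4 * [k = l].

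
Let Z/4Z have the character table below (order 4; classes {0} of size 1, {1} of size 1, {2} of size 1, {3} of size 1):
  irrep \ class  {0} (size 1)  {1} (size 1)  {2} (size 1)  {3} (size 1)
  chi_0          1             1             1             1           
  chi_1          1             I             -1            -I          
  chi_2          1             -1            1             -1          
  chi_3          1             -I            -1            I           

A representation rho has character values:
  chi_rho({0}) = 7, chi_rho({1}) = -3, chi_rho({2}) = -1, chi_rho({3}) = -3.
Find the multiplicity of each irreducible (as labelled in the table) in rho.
Multiplicities: chi_0: 0, chi_1: 2, chi_2: 3, chi_3: 2.

Argument: Use <chi_rho, chi> = (1/|G|) sum_C |C| * chi_rho(C) * conj(chi(C)) with |G| = 4 for each irreducible chi in the table:
  <chi_rho, chi_0> = (1/4)[1*(7)*conj(1) + 1*(-3)*conj(1) + 1*(-1)*conj(1) + 1*(-3)*conj(1)]
      = (1/4)[(7) + (-3) + (-1) + (-3)] = 0/4 = 0
  <chi_rho, chi_1> = (1/4)[1*(7)*conj(1) + 1*(-3)*conj(I) + 1*(-1)*conj(-1) + 1*(-3)*conj(-I)]
      = (1/4)[(7) + (3*I) + (1) + (-3*I)] = 8/4 = 2
  <chi_rho, chi_2> = (1/4)[1*(7)*conj(1) + 1*(-3)*conj(-1) + 1*(-1)*conj(1) + 1*(-3)*conj(-1)]
      = (1/4)[(7) + (3) + (-1) + (3)] = 12/4 = 3
  <chi_rho, chi_3> = (1/4)[1*(7)*conj(1) + 1*(-3)*conj(-I) + 1*(-1)*conj(-1) + 1*(-3)*conj(I)]
      = (1/4)[(7) + (-3*I) + (1) + (3*I)] = 8/4 = 2
(Exp terms are combined using exp(i*s)*conj(exp(i*t)) = exp(i*(s-t)), and sums of them are collapsed using the identity that for every m > 1 the m distinct m-th roots of unity sum to 0, e.g. 1 + exp(2*I*pi/3) + exp(-2*I*pi/3) = 0.)
Dimension check: dim(rho) = sum (mult * dim) = 0*1 + 2*1 + 3*1 + 2*1 = 7 = chi_rho(e) = 7.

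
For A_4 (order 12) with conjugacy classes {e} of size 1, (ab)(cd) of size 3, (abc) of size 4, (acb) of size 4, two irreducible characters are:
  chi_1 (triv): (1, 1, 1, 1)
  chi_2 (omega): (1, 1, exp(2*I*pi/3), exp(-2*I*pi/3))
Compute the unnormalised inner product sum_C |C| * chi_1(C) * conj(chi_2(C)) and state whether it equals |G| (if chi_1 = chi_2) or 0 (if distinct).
Sum = 0; so <chi_1, chi_2> = 0 (distinct irreducibles are orthogonal).

Working: Compute term by term over conjugacy classes (|C| * chi_1(C) * conj(chi_2(C))):
  1*(1)*conj(1) + 3*(1)*conj(1) + 4*(1)*conj(exp(2*I*pi/3)) + 4*(1)*conj(exp(-2*I*pi/3))
  = (1) + (3) + (4*exp(-2*I*pi/3)) + (4*exp(2*I*pi/3))
  = 0.
(Exp terms are combined using exp(i*s)*conj(exp(i*t)) = exp(i*(s-t)), and sums of them are collapsed using the identity that for every m > 1 the m distinct m-th roots of unity sum to 0, e.g. 1 + exp(2*I*pi/3) + exp(-2*I*pi/3) = 0.)
Dividing by |G| = 12 gives 0/12 = 0, matching the row-orthogonality relation <chi_1, chi_2> = [chi_1 = chi_2].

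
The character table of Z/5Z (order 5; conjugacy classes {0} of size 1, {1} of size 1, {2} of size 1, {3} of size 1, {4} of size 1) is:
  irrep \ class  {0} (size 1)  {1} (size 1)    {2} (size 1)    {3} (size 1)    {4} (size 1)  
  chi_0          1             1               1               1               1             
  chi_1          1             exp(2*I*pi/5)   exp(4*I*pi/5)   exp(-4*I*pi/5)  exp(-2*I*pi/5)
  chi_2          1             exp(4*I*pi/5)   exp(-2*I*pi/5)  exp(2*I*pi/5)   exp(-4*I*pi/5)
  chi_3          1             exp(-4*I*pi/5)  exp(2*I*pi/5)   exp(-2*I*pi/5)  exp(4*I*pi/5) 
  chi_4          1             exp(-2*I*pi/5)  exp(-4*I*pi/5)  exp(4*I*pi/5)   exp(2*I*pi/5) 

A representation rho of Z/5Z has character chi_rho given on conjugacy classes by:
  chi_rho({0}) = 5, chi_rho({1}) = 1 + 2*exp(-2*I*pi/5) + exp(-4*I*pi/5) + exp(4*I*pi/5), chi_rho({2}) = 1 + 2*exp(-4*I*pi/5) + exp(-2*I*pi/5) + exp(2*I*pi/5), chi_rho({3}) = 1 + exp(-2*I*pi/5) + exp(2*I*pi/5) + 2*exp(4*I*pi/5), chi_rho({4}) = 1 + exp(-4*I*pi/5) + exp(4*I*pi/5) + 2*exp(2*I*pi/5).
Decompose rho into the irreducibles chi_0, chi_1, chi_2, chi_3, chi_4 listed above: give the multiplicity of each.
Multiplicities: chi_0: 1, chi_1: 0, chi_2: 1, chi_3: 1, chi_4: 2.

Justification: Use <chi_rho, chi> = (1/|G|) sum_C |C| * chi_rho(C) * conj(chi(C)) with |G| = 5 for each irreducible chi in the table:
  <chi_rho, chi_0> = (1/5)[1*(5)*conj(1) + 1*(1 + 2*exp(-2*I*pi/5) + exp(-4*I*pi/5) + exp(4*I*pi/5))*conj(1) + 1*(1 + 2*exp(-4*I*pi/5) + exp(-2*I*pi/5) + exp(2*I*pi/5))*conj(1) + 1*(1 + exp(-2*I*pi/5) + exp(2*I*pi/5) + 2*exp(4*I*pi/5))*conj(1) + 1*(1 + exp(-4*I*pi/5) + exp(4*I*pi/5) + 2*exp(2*I*pi/5))*conj(1)]
      = (1/5)[(5) + (1 + 2*exp(-2*I*pi/5) + exp(-4*I*pi/5) + exp(4*I*pi/5)) + (1 + 2*exp(-4*I*pi/5) + exp(-2*I*pi/5) + exp(2*I*pi/5)) + (1 + exp(-2*I*pi/5) + exp(2*I*pi/5) + 2*exp(4*I*pi/5)) + (1 + exp(-4*I*pi/5) + exp(4*I*pi/5) + 2*exp(2*I*pi/5))] = 5/5 = 1
  <chi_rho, chi_1> = (1/5)[1*(5)*conj(1) + 1*(1 + 2*exp(-2*I*pi/5) + exp(-4*I*pi/5) + exp(4*I*pi/5))*conj(exp(2*I*pi/5)) + 1*(1 + 2*exp(-4*I*pi/5) + exp(-2*I*pi/5) + exp(2*I*pi/5))*conj(exp(4*I*pi/5)) + 1*(1 + exp(-2*I*pi/5) + exp(2*I*pi/5) + 2*exp(4*I*pi/5))*conj(exp(-4*I*pi/5)) + 1*(1 + exp(-4*I*pi/5) + exp(4*I*pi/5) + 2*exp(2*I*pi/5))*conj(exp(-2*I*pi/5))]
      = (1/5)[(5) + (2*exp(-4*I*pi/5) + exp(-2*I*pi/5) + exp(4*I*pi/5) + exp(2*I*pi/5)) + (exp(-2*I*pi/5) + exp(-4*I*pi/5) + exp(4*I*pi/5) + 2*exp(2*I*pi/5)) + (2*exp(-2*I*pi/5) + exp(-4*I*pi/5) + exp(4*I*pi/5) + exp(2*I*pi/5)) + (exp(-2*I*pi/5) + exp(-4*I*pi/5) + exp(2*I*pi/5) + 2*exp(4*I*pi/5))] = 0/5 = 0
  <chi_rho, chi_2> = (1/5)[1*(5)*conj(1) + 1*(1 + 2*exp(-2*I*pi/5) + exp(-4*I*pi/5) + exp(4*I*pi/5))*conj(exp(4*I*pi/5)) + 1*(1 + 2*exp(-4*I*pi/5) + exp(-2*I*pi/5) + exp(2*I*pi/5))*conj(exp(-2*I*pi/5)) + 1*(1 + exp(-2*I*pi/5) + exp(2*I*pi/5) + 2*exp(4*I*pi/5))*conj(exp(2*I*pi/5)) + 1*(1 + exp(-4*I*pi/5) + exp(4*I*pi/5) + 2*exp(2*I*pi/5))*conj(exp(-4*I*pi/5))]
      = (1/5)[(5) + (1 + exp(-4*I*pi/5) + exp(2*I*pi/5) + 2*exp(4*I*pi/5)) + (1 + 2*exp(-2*I*pi/5) + exp(4*I*pi/5) + exp(2*I*pi/5)) + (1 + exp(-2*I*pi/5) + exp(-4*I*pi/5) + 2*exp(2*I*pi/5)) + (1 + 2*exp(-4*I*pi/5) + exp(-2*I*pi/5) + exp(4*I*pi/5))] = 5/5 = 1
  <chi_rho, chi_3> = (1/5)[1*(5)*conj(1) + 1*(1 + 2*exp(-2*I*pi/5) + exp(-4*I*pi/5) + exp(4*I*pi/5))*conj(exp(-4*I*pi/5)) + 1*(1 + 2*exp(-4*I*pi/5) + exp(-2*I*pi/5) + exp(2*I*pi/5))*conj(exp(2*I*pi/5)) + 1*(1 + exp(-2*I*pi/5) + exp(2*I*pi/5) + 2*exp(4*I*pi/5))*conj(exp(-2*I*pi/5)) + 1*(1 + exp(-4*I*pi/5) + exp(4*I*pi/5) + 2*exp(2*I*pi/5))*conj(exp(4*I*pi/5))]
      = (1/5)[(5) + (1 + exp(-2*I*pi/5) + exp(4*I*pi/5) + 2*exp(2*I*pi/5)) + (1 + exp(-2*I*pi/5) + exp(-4*I*pi/5) + 2*exp(4*I*pi/5)) + (1 + 2*exp(-4*I*pi/5) + exp(4*I*pi/5) + exp(2*I*pi/5)) + (1 + 2*exp(-2*I*pi/5) + exp(-4*I*pi/5) + exp(2*I*pi/5))] = 5/5 = 1
  <chi_rho, chi_4> = (1/5)[1*(5)*conj(1) + 1*(1 + 2*exp(-2*I*pi/5) + exp(-4*I*pi/5) + exp(4*I*pi/5))*conj(exp(-2*I*pi/5)) + 1*(1 + 2*exp(-4*I*pi/5) + exp(-2*I*pi/5) + exp(2*I*pi/5))*conj(exp(-4*I*pi/5)) + 1*(1 + exp(-2*I*pi/5) + exp(2*I*pi/5) + 2*exp(4*I*pi/5))*conj(exp(4*I*pi/5)) + 1*(1 + exp(-4*I*pi/5) + exp(4*I*pi/5) + 2*exp(2*I*pi/5))*conj(exp(2*I*pi/5))]
      = (1/5)[(5) + (2 + exp(-2*I*pi/5) + exp(-4*I*pi/5) + exp(2*I*pi/5)) + (2 + exp(-4*I*pi/5) + exp(4*I*pi/5) + exp(2*I*pi/5)) + (2 + exp(-2*I*pi/5) + exp(-4*I*pi/5) + exp(4*I*pi/5)) + (2 + exp(-2*I*pi/5) + exp(4*I*pi/5) + exp(2*I*pi/5))] = 10/5 = 2
(Exp terms are combined using exp(i*s)*conj(exp(i*t)) = exp(i*(s-t)), and sums of them are collapsed using the identity that for every m > 1 the m distinct m-th roots of unity sum to 0, e.g. 1 + exp(2*I*pi/3) + exp(-2*I*pi/3) = 0.)
Dimension check: dim(rho) = sum (mult * dim) = 1*1 + 0*1 + 1*1 + 1*1 + 2*1 = 5 = chi_rho(e) = 5.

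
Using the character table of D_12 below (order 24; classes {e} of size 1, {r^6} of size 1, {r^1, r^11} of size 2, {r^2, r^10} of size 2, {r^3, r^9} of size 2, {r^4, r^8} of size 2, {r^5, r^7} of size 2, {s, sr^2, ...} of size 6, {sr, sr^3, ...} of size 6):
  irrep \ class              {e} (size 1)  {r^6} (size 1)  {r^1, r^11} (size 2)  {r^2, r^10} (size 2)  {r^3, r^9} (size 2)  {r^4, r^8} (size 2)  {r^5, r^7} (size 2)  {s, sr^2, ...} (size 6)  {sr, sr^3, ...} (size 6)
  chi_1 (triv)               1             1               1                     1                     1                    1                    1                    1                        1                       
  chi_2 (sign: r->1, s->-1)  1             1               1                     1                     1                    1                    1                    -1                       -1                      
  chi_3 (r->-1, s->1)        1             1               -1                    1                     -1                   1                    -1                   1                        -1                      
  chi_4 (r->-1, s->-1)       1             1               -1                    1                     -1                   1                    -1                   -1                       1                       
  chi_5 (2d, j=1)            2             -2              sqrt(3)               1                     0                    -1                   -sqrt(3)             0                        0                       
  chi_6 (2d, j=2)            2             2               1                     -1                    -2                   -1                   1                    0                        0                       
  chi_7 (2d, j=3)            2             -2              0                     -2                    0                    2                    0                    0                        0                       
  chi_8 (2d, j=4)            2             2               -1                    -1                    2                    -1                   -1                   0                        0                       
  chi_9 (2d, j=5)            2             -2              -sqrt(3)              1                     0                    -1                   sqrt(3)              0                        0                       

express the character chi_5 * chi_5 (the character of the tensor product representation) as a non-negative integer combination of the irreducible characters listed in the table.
chi_5 tensor chi_5 = chi_1 + chi_2 + chi_6 (all other irreducibles have multiplicity 0).

Derivation: The character of a tensor product is the pointwise product (chi_5 * chi_5)(C) = chi_5(C) * chi_5(C):
  {e}: (2)*(2), {r^6}: (-2)*(-2), {r^1, r^11}: (sqrt(3))*(sqrt(3)), {r^2, r^10}: (1)*(1), {r^3, r^9}: (0)*(0), {r^4, r^8}: (-1)*(-1), {r^5, r^7}: (-sqrt(3))*(-sqrt(3)), {s, sr^2, ...}: (0)*(0), {sr, sr^3, ...}: (0)*(0)
so (chi_5 * chi_5) takes values
  {e} -> 4, {r^6} -> 4, {r^1, r^11} -> 3, {r^2, r^10} -> 1, {r^3, r^9} -> 0, {r^4, r^8} -> 1, {r^5, r^7} -> 3, {s, sr^2, ...} -> 0, {sr, sr^3, ...} -> 0.
Now take the inner product of this character with each irreducible chi from the table, <chi_5*chi_5, chi> = (1/24) sum_C |C| (chi_5*chi_5)(C) conj(chi(C)):
  <chi_5*chi_5, chi_1> = (1/24)[1*(4)*conj(1) + 1*(4)*conj(1) + 2*(3)*conj(1) + 2*(1)*conj(1) + 2*(0)*conj(1) + 2*(1)*conj(1) + 2*(3)*conj(1) + 6*(0)*conj(1) + 6*(0)*conj(1)]
      = (1/24)[(4) + (4) + (6) + (2) + (0) + (2) + (6) + (0) + (0)] = 24/24 = 1
  <chi_5*chi_5, chi_2> = (1/24)[1*(4)*conj(1) + 1*(4)*conj(1) + 2*(3)*conj(1) + 2*(1)*conj(1) + 2*(0)*conj(1) + 2*(1)*conj(1) + 2*(3)*conj(1) + 6*(0)*conj(-1) + 6*(0)*conj(-1)]
      = (1/24)[(4) + (4) + (6) + (2) + (0) + (2) + (6) + (0) + (0)] = 24/24 = 1
  <chi_5*chi_5, chi_3> = (1/24)[1*(4)*conj(1) + 1*(4)*conj(1) + 2*(3)*conj(-1) + 2*(1)*conj(1) + 2*(0)*conj(-1) + 2*(1)*conj(1) + 2*(3)*conj(-1) + 6*(0)*conj(1) + 6*(0)*conj(-1)]
      = (1/24)[(4) + (4) + (-6) + (2) + (0) + (2) + (-6) + (0) + (0)] = 0/24 = 0
  <chi_5*chi_5, chi_4> = (1/24)[1*(4)*conj(1) + 1*(4)*conj(1) + 2*(3)*conj(-1) + 2*(1)*conj(1) + 2*(0)*conj(-1) + 2*(1)*conj(1) + 2*(3)*conj(-1) + 6*(0)*conj(-1) + 6*(0)*conj(1)]
      = (1/24)[(4) + (4) + (-6) + (2) + (0) + (2) + (-6) + (0) + (0)] = 0/24 = 0
  <chi_5*chi_5, chi_5> = (1/24)[1*(4)*conj(2) + 1*(4)*conj(-2) + 2*(3)*conj(sqrt(3)) + 2*(1)*conj(1) + 2*(0)*conj(0) + 2*(1)*conj(-1) + 2*(3)*conj(-sqrt(3)) + 6*(0)*conj(0) + 6*(0)*conj(0)]
      = (1/24)[(8) + (-8) + (6*sqrt(3)) + (2) + (0) + (-2) + (-6*sqrt(3)) + (0) + (0)] = 0/24 = 0
  <chi_5*chi_5, chi_6> = (1/24)[1*(4)*conj(2) + 1*(4)*conj(2) + 2*(3)*conj(1) + 2*(1)*conj(-1) + 2*(0)*conj(-2) + 2*(1)*conj(-1) + 2*(3)*conj(1) + 6*(0)*conj(0) + 6*(0)*conj(0)]
      = (1/24)[(8) + (8) + (6) + (-2) + (0) + (-2) + (6) + (0) + (0)] = 24/24 = 1
  <chi_5*chi_5, chi_7> = (1/24)[1*(4)*conj(2) + 1*(4)*conj(-2) + 2*(3)*conj(0) + 2*(1)*conj(-2) + 2*(0)*conj(0) + 2*(1)*conj(2) + 2*(3)*conj(0) + 6*(0)*conj(0) + 6*(0)*conj(0)]
      = (1/24)[(8) + (-8) + (0) + (-4) + (0) + (4) + (0) + (0) + (0)] = 0/24 = 0
  <chi_5*chi_5, chi_8> = (1/24)[1*(4)*conj(2) + 1*(4)*conj(2) + 2*(3)*conj(-1) + 2*(1)*conj(-1) + 2*(0)*conj(2) + 2*(1)*conj(-1) + 2*(3)*conj(-1) + 6*(0)*conj(0) + 6*(0)*conj(0)]
      = (1/24)[(8) + (8) + (-6) + (-2) + (0) + (-2) + (-6) + (0) + (0)] = 0/24 = 0
  <chi_5*chi_5, chi_9> = (1/24)[1*(4)*conj(2) + 1*(4)*conj(-2) + 2*(3)*conj(-sqrt(3)) + 2*(1)*conj(1) + 2*(0)*conj(0) + 2*(1)*conj(-1) + 2*(3)*conj(sqrt(3)) + 6*(0)*conj(0) + 6*(0)*conj(0)]
      = (1/24)[(8) + (-8) + (-6*sqrt(3)) + (2) + (0) + (-2) + (6*sqrt(3)) + (0) + (0)] = 0/24 = 0
Hence the multiplicities are chi_1: 1, chi_2: 1, chi_6: 1. Dimension check: dim(chi_5)*dim(chi_5) = 2*2 = 4 and sum (mult * dim) = 1*1 + 1*1 + 1*2 = 4.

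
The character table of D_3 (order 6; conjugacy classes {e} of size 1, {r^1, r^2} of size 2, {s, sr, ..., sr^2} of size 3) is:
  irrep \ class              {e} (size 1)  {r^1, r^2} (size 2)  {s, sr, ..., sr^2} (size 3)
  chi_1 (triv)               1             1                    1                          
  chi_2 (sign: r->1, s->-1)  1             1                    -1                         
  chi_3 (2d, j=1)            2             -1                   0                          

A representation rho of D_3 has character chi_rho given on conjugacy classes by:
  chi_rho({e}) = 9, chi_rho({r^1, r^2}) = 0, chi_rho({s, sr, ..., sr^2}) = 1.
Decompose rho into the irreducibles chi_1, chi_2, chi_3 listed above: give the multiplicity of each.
Multiplicities: chi_1: 2, chi_2: 1, chi_3: 3.

Derivation: Use <chi_rho, chi> = (1/|G|) sum_C |C| * chi_rho(C) * conj(chi(C)) with |G| = 6 for each irreducible chi in the table:
  <chi_rho, chi_1> = (1/6)[1*(9)*conj(1) + 2*(0)*conj(1) + 3*(1)*conj(1)]
      = (1/6)[(9) + (0) + (3)] = 12/6 = 2
  <chi_rho, chi_2> = (1/6)[1*(9)*conj(1) + 2*(0)*conj(1) + 3*(1)*conj(-1)]
      = (1/6)[(9) + (0) + (-3)] = 6/6 = 1
  <chi_rho, chi_3> = (1/6)[1*(9)*conj(2) + 2*(0)*conj(-1) + 3*(1)*conj(0)]
      = (1/6)[(18) + (0) + (0)] = 18/6 = 3
Dimension check: dim(rho) = sum (mult * dim) = 2*1 + 1*1 + 3*2 = 9 = chi_rho(e) = 9.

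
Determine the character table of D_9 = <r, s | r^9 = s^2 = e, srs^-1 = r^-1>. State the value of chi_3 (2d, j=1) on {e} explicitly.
Conjugacy classes: {e} of size 1, {r^1, r^8} of size 2, {r^2, r^7} of size 2, {r^3, r^6} of size 2, {r^4, r^5} of size 2, {s, sr, ..., sr^8} of size 9.
Character table:
  irrep \ class              {e} (size 1)  {r^1, r^8} (size 2)  {r^2, r^7} (size 2)  {r^3, r^6} (size 2)  {r^4, r^5} (size 2)  {s, sr, ..., sr^8} (size 9)
  chi_1 (triv)               1             1                    1                    1                    1                    1                          
  chi_2 (sign: r->1, s->-1)  1             1                    1                    1                    1                    -1                         
  chi_3 (2d, j=1)            2             2*cos(2*pi/9)        2*cos(4*pi/9)        -1                   -2*cos(pi/9)         0                          
  chi_4 (2d, j=2)            2             2*cos(4*pi/9)        -2*cos(pi/9)         -1                   2*cos(2*pi/9)        0                          
  chi_5 (2d, j=3)            2             -1                   -1                   2                    -1                   0                          
  chi_6 (2d, j=4)            2             -2*cos(pi/9)         2*cos(2*pi/9)        -1                   2*cos(4*pi/9)        0                          

Spot check: chi_3 (2d, j=1) on {e} = 2.

Reasoning: D_9 has order 2*9 = 18 with 6 conjugacy classes, hence 6 irreducibles. Sum of squared dims 1 + 1 + 4 + 4 + 4 + 4 = 18 = |G|. Linear characters come from the abelianisation; the 2-dimensional irreps have character r^k -> 2*cos(2*pi*j*k/9), reflections -> 0.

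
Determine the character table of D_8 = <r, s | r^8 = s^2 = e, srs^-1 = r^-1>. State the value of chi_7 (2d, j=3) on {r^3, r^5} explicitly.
Conjugacy classes: {e} of size 1, {r^4} of size 1, {r^1, r^7} of size 2, {r^2, r^6} of size 2, {r^3, r^5} of size 2, {s, sr^2, ...} of size 4, {sr, sr^3, ...} of size 4.
Character table:
  irrep \ class              {e} (size 1)  {r^4} (size 1)  {r^1, r^7} (size 2)  {r^2, r^6} (size 2)  {r^3, r^5} (size 2)  {s, sr^2, ...} (size 4)  {sr, sr^3, ...} (size 4)
  chi_1 (triv)               1             1               1                    1                    1                    1                        1                       
  chi_2 (sign: r->1, s->-1)  1             1               1                    1                    1                    -1                       -1                      
  chi_3 (r->-1, s->1)        1             1               -1                   1                    -1                   1                        -1                      
  chi_4 (r->-1, s->-1)       1             1               -1                   1                    -1                   -1                       1                       
  chi_5 (2d, j=1)            2             -2              sqrt(2)              0                    -sqrt(2)             0                        0                       
  chi_6 (2d, j=2)            2             2               0                    -2                   0                    0                        0                       
  chi_7 (2d, j=3)            2             -2              -sqrt(2)             0                    sqrt(2)              0                        0                       

Spot check: chi_7 (2d, j=3) on {r^3, r^5} = sqrt(2).

Working: D_8 has order 2*8 = 16 with 7 conjugacy classes, hence 7 irreducibles. Sum of squared dims 1 + 1 + 1 + 1 + 4 + 4 + 4 = 16 = |G|. Linear characters come from the abelianisation; the 2-dimensional irreps have character r^k -> 2*cos(2*pi*j*k/8), reflections -> 0.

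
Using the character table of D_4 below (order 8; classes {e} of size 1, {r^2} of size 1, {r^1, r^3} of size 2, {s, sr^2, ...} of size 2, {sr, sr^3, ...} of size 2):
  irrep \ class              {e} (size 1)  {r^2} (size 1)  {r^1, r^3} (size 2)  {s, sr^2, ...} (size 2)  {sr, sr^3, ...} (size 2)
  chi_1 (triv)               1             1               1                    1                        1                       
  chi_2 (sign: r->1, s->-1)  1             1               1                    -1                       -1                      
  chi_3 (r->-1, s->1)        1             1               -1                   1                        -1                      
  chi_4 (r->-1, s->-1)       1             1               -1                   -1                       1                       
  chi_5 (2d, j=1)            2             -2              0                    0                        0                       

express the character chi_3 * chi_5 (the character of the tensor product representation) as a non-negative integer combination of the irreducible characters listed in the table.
chi_3 tensor chi_5 = chi_5 (all other irreducibles have multiplicity 0).

Solution. The character of a tensor product is the pointwise product (chi_3 * chi_5)(C) = chi_3(C) * chi_5(C):
  {e}: (1)*(2), {r^2}: (1)*(-2), {r^1, r^3}: (-1)*(0), {s, sr^2, ...}: (1)*(0), {sr, sr^3, ...}: (-1)*(0)
so (chi_3 * chi_5) takes values
  {e} -> 2, {r^2} -> -2, {r^1, r^3} -> 0, {s, sr^2, ...} -> 0, {sr, sr^3, ...} -> 0.
Now take the inner product of this character with each irreducible chi from the table, <chi_3*chi_5, chi> = (1/8) sum_C |C| (chi_3*chi_5)(C) conj(chi(C)):
  <chi_3*chi_5, chi_1> = (1/8)[1*(2)*conj(1) + 1*(-2)*conj(1) + 2*(0)*conj(1) + 2*(0)*conj(1) + 2*(0)*conj(1)]
      = (1/8)[(2) + (-2) + (0) + (0) + (0)] = 0/8 = 0
  <chi_3*chi_5, chi_2> = (1/8)[1*(2)*conj(1) + 1*(-2)*conj(1) + 2*(0)*conj(1) + 2*(0)*conj(-1) + 2*(0)*conj(-1)]
      = (1/8)[(2) + (-2) + (0) + (0) + (0)] = 0/8 = 0
  <chi_3*chi_5, chi_3> = (1/8)[1*(2)*conj(1) + 1*(-2)*conj(1) + 2*(0)*conj(-1) + 2*(0)*conj(1) + 2*(0)*conj(-1)]
      = (1/8)[(2) + (-2) + (0) + (0) + (0)] = 0/8 = 0
  <chi_3*chi_5, chi_4> = (1/8)[1*(2)*conj(1) + 1*(-2)*conj(1) + 2*(0)*conj(-1) + 2*(0)*conj(-1) + 2*(0)*conj(1)]
      = (1/8)[(2) + (-2) + (0) + (0) + (0)] = 0/8 = 0
  <chi_3*chi_5, chi_5> = (1/8)[1*(2)*conj(2) + 1*(-2)*conj(-2) + 2*(0)*conj(0) + 2*(0)*conj(0) + 2*(0)*conj(0)]
      = (1/8)[(4) + (4) + (0) + (0) + (0)] = 8/8 = 1
Hence the multiplicities are chi_5: 1. Dimension check: dim(chi_3)*dim(chi_5) = 1*2 = 2 and sum (mult * dim) = 1*2 = 2.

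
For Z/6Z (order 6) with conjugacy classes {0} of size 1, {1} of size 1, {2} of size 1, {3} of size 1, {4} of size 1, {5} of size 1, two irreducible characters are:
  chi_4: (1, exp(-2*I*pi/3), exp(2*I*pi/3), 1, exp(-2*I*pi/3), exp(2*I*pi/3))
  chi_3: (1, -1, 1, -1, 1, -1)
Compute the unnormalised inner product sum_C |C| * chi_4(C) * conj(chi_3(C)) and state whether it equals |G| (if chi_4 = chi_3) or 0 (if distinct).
Sum = 0; so <chi_4, chi_3> = 0 (distinct irreducibles are orthogonal).

Argument: Compute term by term over conjugacy classes (|C| * chi_4(C) * conj(chi_3(C))):
  1*(1)*conj(1) + 1*(exp(-2*I*pi/3))*conj(-1) + 1*(exp(2*I*pi/3))*conj(1) + 1*(1)*conj(-1) + 1*(exp(-2*I*pi/3))*conj(1) + 1*(exp(2*I*pi/3))*conj(-1)
  = (1) + (-exp(-2*I*pi/3)) + (exp(2*I*pi/3)) + (-1) + (exp(-2*I*pi/3)) + (-exp(2*I*pi/3))
  = 0.
(Exp terms are combined using exp(i*s)*conj(exp(i*t)) = exp(i*(s-t)), and sums of them are collapsed using the identity that for every m > 1 the m distinct m-th roots of unity sum to 0, e.g. 1 + exp(2*I*pi/3) + exp(-2*I*pi/3) = 0.)
Dividing by |G| = 6 gives 0/6 = 0, matching the row-orthogonality relation <chi_4, chi_3> = [chi_4 = chi_3].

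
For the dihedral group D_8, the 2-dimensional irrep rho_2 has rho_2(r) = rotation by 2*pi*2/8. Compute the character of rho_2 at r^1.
chi_{rho_2}(r^1) = 2*cos(2*pi*2*1/8) = 0

Reasoning: rho_2(r^1) is rotation by angle 2*pi*2*1/8, whose trace is 2*cos(2*pi*2*1/8) = 0.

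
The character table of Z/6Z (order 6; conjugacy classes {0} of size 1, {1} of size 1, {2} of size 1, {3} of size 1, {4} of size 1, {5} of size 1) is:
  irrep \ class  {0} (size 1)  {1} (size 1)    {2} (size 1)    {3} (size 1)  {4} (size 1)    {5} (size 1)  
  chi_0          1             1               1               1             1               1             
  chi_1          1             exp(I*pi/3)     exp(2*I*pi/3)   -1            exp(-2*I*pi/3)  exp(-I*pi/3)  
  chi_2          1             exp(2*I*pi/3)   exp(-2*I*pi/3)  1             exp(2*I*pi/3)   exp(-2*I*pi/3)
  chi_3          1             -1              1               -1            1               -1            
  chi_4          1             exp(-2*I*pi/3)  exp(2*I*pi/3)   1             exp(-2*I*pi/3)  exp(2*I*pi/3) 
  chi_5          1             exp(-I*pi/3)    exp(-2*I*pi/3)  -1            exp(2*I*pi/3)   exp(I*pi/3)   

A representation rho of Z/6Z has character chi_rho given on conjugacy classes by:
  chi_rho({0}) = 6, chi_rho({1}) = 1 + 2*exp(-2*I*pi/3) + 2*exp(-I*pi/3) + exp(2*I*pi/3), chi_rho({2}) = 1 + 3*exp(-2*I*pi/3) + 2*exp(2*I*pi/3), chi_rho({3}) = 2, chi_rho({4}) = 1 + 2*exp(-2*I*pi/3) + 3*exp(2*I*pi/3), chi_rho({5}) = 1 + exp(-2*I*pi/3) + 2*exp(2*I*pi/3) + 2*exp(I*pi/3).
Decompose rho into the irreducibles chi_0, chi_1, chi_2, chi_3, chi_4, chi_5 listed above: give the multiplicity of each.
Multiplicities: chi_0: 1, chi_1: 0, chi_2: 1, chi_3: 0, chi_4: 2, chi_5: 2.

Proof sketch: Use <chi_rho, chi> = (1/|G|) sum_C |C| * chi_rho(C) * conj(chi(C)) with |G| = 6 for each irreducible chi in the table:
  <chi_rho, chi_0> = (1/6)[1*(6)*conj(1) + 1*(1 + 2*exp(-2*I*pi/3) + 2*exp(-I*pi/3) + exp(2*I*pi/3))*conj(1) + 1*(1 + 3*exp(-2*I*pi/3) + 2*exp(2*I*pi/3))*conj(1) + 1*(2)*conj(1) + 1*(1 + 2*exp(-2*I*pi/3) + 3*exp(2*I*pi/3))*conj(1) + 1*(1 + exp(-2*I*pi/3) + 2*exp(2*I*pi/3) + 2*exp(I*pi/3))*conj(1)]
      = (1/6)[(6) + (1 + 2*exp(-2*I*pi/3) + 2*exp(-I*pi/3) + exp(2*I*pi/3)) + (1 + 3*exp(-2*I*pi/3) + 2*exp(2*I*pi/3)) + (2) + (1 + 2*exp(-2*I*pi/3) + 3*exp(2*I*pi/3)) + (1 + exp(-2*I*pi/3) + 2*exp(2*I*pi/3) + 2*exp(I*pi/3))] = 6/6 = 1
  <chi_rho, chi_1> = (1/6)[1*(6)*conj(1) + 1*(1 + 2*exp(-2*I*pi/3) + 2*exp(-I*pi/3) + exp(2*I*pi/3))*conj(exp(I*pi/3)) + 1*(1 + 3*exp(-2*I*pi/3) + 2*exp(2*I*pi/3))*conj(exp(2*I*pi/3)) + 1*(2)*conj(-1) + 1*(1 + 2*exp(-2*I*pi/3) + 3*exp(2*I*pi/3))*conj(exp(-2*I*pi/3)) + 1*(1 + exp(-2*I*pi/3) + 2*exp(2*I*pi/3) + 2*exp(I*pi/3))*conj(exp(-I*pi/3))]
      = (1/6)[(6) + (-2 + 2*exp(-2*I*pi/3) + exp(-I*pi/3) + exp(I*pi/3)) + (2 + exp(-2*I*pi/3) + 3*exp(2*I*pi/3)) + (-2) + (2 + 3*exp(-2*I*pi/3) + exp(2*I*pi/3)) + (-2 + exp(-I*pi/3) + exp(I*pi/3) + 2*exp(2*I*pi/3))] = 0/6 = 0
  <chi_rho, chi_2> = (1/6)[1*(6)*conj(1) + 1*(1 + 2*exp(-2*I*pi/3) + 2*exp(-I*pi/3) + exp(2*I*pi/3))*conj(exp(2*I*pi/3)) + 1*(1 + 3*exp(-2*I*pi/3) + 2*exp(2*I*pi/3))*conj(exp(-2*I*pi/3)) + 1*(2)*conj(1) + 1*(1 + 2*exp(-2*I*pi/3) + 3*exp(2*I*pi/3))*conj(exp(2*I*pi/3)) + 1*(1 + exp(-2*I*pi/3) + 2*exp(2*I*pi/3) + 2*exp(I*pi/3))*conj(exp(-2*I*pi/3))]
      = (1/6)[(6) + (-1 + exp(-2*I*pi/3) + 2*exp(2*I*pi/3)) + (3 + 2*exp(-2*I*pi/3) + exp(2*I*pi/3)) + (2) + (3 + exp(-2*I*pi/3) + 2*exp(2*I*pi/3)) + (-1 + 2*exp(-2*I*pi/3) + exp(2*I*pi/3))] = 6/6 = 1
  <chi_rho, chi_3> = (1/6)[1*(6)*conj(1) + 1*(1 + 2*exp(-2*I*pi/3) + 2*exp(-I*pi/3) + exp(2*I*pi/3))*conj(-1) + 1*(1 + 3*exp(-2*I*pi/3) + 2*exp(2*I*pi/3))*conj(1) + 1*(2)*conj(-1) + 1*(1 + 2*exp(-2*I*pi/3) + 3*exp(2*I*pi/3))*conj(1) + 1*(1 + exp(-2*I*pi/3) + 2*exp(2*I*pi/3) + 2*exp(I*pi/3))*conj(-1)]
      = (1/6)[(6) + (-1 - exp(2*I*pi/3) - 2*exp(-I*pi/3) - 2*exp(-2*I*pi/3)) + (1 + 3*exp(-2*I*pi/3) + 2*exp(2*I*pi/3)) + (-2) + (1 + 2*exp(-2*I*pi/3) + 3*exp(2*I*pi/3)) + (-1 - 2*exp(I*pi/3) - 2*exp(2*I*pi/3) - exp(-2*I*pi/3))] = 0/6 = 0
  <chi_rho, chi_4> = (1/6)[1*(6)*conj(1) + 1*(1 + 2*exp(-2*I*pi/3) + 2*exp(-I*pi/3) + exp(2*I*pi/3))*conj(exp(-2*I*pi/3)) + 1*(1 + 3*exp(-2*I*pi/3) + 2*exp(2*I*pi/3))*conj(exp(2*I*pi/3)) + 1*(2)*conj(1) + 1*(1 + 2*exp(-2*I*pi/3) + 3*exp(2*I*pi/3))*conj(exp(-2*I*pi/3)) + 1*(1 + exp(-2*I*pi/3) + 2*exp(2*I*pi/3) + 2*exp(I*pi/3))*conj(exp(2*I*pi/3))]
      = (1/6)[(6) + (2 + exp(-2*I*pi/3) + exp(2*I*pi/3) + 2*exp(I*pi/3)) + (2 + exp(-2*I*pi/3) + 3*exp(2*I*pi/3)) + (2) + (2 + 3*exp(-2*I*pi/3) + exp(2*I*pi/3)) + (2 + 2*exp(-I*pi/3) + exp(-2*I*pi/3) + exp(2*I*pi/3))] = 12/6 = 2
  <chi_rho, chi_5> = (1/6)[1*(6)*conj(1) + 1*(1 + 2*exp(-2*I*pi/3) + 2*exp(-I*pi/3) + exp(2*I*pi/3))*conj(exp(-I*pi/3)) + 1*(1 + 3*exp(-2*I*pi/3) + 2*exp(2*I*pi/3))*conj(exp(-2*I*pi/3)) + 1*(2)*conj(-1) + 1*(1 + 2*exp(-2*I*pi/3) + 3*exp(2*I*pi/3))*conj(exp(2*I*pi/3)) + 1*(1 + exp(-2*I*pi/3) + 2*exp(2*I*pi/3) + 2*exp(I*pi/3))*conj(exp(I*pi/3))]
      = (1/6)[(6) + (1 + 2*exp(-I*pi/3) + exp(I*pi/3)) + (3 + 2*exp(-2*I*pi/3) + exp(2*I*pi/3)) + (-2) + (3 + exp(-2*I*pi/3) + 2*exp(2*I*pi/3)) + (1 + exp(-I*pi/3) + 2*exp(I*pi/3))] = 12/6 = 2
(Exp terms are combined using exp(i*s)*conj(exp(i*t)) = exp(i*(s-t)), and sums of them are collapsed using the identity that for every m > 1 the m distinct m-th roots of unity sum to 0, e.g. 1 + exp(2*I*pi/3) + exp(-2*I*pi/3) = 0.)
Dimension check: dim(rho) = sum (mult * dim) = 1*1 + 0*1 + 1*1 + 0*1 + 2*1 + 2*1 = 6 = chi_rho(e) = 6.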